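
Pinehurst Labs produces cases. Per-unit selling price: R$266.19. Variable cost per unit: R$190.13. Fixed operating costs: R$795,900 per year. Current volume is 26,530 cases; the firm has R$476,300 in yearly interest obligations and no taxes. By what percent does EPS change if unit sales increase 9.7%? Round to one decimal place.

Contribution at this volume is 26,530 × R$76.06 = R$2,017,871.80.
Subtracting fixed costs: EBIT = R$2,017,871.80 − R$795,900 = R$1,221,971.80.
After interest of R$476,300.00, pre-tax earnings = R$745,671.80.
Degree of combined leverage = contribution ÷ (EBIT − I) = R$2,017,871.80 ÷ R$745,671.80 = 2.7061.
EPS therefore changes by 2.7061 × (+9.7%) = +26.2%.

+26.2%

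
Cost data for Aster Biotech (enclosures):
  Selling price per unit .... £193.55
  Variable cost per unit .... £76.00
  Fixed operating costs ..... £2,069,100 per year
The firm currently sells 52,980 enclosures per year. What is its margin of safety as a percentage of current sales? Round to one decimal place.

Each unit contributes £193.55 − £76.00 = £117.55. Break-even units = £2,069,100 ÷ £117.55 = 17,601.87; break-even revenue = 17,601.87 × £193.55 = £3,406,842.24.
Current sales = 52,980 × £193.55 = £10,254,279.00.
Margin of safety = (£10,254,279.00 − £3,406,842.24) ÷ £10,254,279.00 = 66.8%.

66.8%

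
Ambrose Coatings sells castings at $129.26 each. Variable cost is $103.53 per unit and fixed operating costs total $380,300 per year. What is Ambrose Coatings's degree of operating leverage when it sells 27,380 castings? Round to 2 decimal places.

2.17

At 27,380 units, contribution = 27,380 × $25.73 = $704,487.40.
EBIT = $704,487.40 − $380,300 = $324,187.40.
So DOL = total CM / EBIT = $704,487.40 / $324,187.40 = 2.1731.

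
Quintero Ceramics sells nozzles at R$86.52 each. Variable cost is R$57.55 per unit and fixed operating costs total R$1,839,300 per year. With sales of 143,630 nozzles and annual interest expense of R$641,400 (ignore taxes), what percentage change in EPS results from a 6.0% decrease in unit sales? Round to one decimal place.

Total contribution margin = 143,630 × R$28.97 = R$4,160,961.10.
Operating income = contribution − fixed costs = R$4,160,961.10 − R$1,839,300 = R$2,321,661.10.
Interest = R$641,400.00, so EBIT − I = R$1,680,261.10.
DCL = total CM / (EBIT − I) = R$4,160,961.10 / R$1,680,261.10 = 2.4764.
%ΔEPS = DCL × %ΔSales = 2.4764 × -6.0% = -14.9%.

-14.9%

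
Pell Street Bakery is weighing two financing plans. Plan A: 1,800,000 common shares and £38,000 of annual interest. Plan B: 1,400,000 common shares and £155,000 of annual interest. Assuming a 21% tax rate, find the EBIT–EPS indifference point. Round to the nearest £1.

Set EPS_A = EPS_B: (EBIT − £38,000)(1 − 0.21) ÷ 1,800,000 = (EBIT − £155,000)(1 − 0.21) ÷ 1,400,000.
Cancelling (1 − t) and cross-multiplying: 1,400,000·(EBIT − 38,000) = 1,800,000·(EBIT − 155,000).
Solving, EBIT = (155,000·1,800,000 − 38,000·1,400,000) / (1,800,000 − 1,400,000) = 225,800,000,000 / 400,000 = 564,500.00.

£564,500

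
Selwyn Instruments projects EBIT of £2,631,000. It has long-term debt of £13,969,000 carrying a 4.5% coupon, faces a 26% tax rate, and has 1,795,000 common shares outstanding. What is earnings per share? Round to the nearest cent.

£0.83

Pre-tax income = £2,631,000 − £628,605.00 = £2,002,395.00.
Net income = £2,002,395.00 × (1 − 0.26) = £1,481,772.30.
EPS = £1,481,772.30 ÷ 1,795,000 = £0.83.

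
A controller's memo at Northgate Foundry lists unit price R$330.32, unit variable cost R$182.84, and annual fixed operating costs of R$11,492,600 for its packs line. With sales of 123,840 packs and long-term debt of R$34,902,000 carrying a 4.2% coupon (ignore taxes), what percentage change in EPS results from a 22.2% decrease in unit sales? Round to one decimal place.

-76.4%

Total contribution margin = 123,840 × R$147.48 = R$18,263,923.20.
EBIT = R$18,263,923.20 − R$11,492,600 = R$6,771,323.20.
Interest = R$1,465,884.00, so EBIT − I = R$5,305,439.20.
Degree of combined leverage = contribution ÷ (EBIT − I) = R$18,263,923.20 ÷ R$5,305,439.20 = 3.4425.
%ΔEPS = DCL × %ΔSales = 3.4425 × -22.2% = -76.4%.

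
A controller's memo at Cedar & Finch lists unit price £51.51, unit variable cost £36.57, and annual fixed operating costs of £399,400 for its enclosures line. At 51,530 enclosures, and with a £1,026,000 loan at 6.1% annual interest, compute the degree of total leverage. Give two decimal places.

2.50

At 51,530 units, contribution = 51,530 × £14.94 = £769,858.20.
Subtracting fixed costs: EBIT = £769,858.20 − £399,400 = £370,458.20. Interest = £62,586.00.
DOL = £769,858.20 ÷ £370,458.20 = 2.0781; DFL = £370,458.20 ÷ £307,872.20 = 1.2033.
DCL = DOL × DFL = 2.0781 × 1.2033 = 2.5006.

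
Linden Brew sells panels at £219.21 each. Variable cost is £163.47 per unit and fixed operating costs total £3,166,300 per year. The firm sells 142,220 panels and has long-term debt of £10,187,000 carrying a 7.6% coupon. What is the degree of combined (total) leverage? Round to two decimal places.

1.99

Contribution at this volume is 142,220 × £55.74 = £7,927,342.80.
EBIT = £7,927,342.80 − £3,166,300 = £4,761,042.80. Interest = £774,212.00, so EBIT − I = £3,986,830.80.
Degree of total leverage = total CM / (EBIT − interest) = £7,927,342.80 / £3,986,830.80 = 1.9884.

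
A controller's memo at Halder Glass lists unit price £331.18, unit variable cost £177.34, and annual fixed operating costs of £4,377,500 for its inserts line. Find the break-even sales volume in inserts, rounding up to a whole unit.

Each unit contributes £331.18 − £177.34 = £153.84.
Break-even volume = fixed costs ÷ CM per unit = £4,377,500 ÷ £153.84 = 28,454.89, so 28,455 inserts.

28,455 inserts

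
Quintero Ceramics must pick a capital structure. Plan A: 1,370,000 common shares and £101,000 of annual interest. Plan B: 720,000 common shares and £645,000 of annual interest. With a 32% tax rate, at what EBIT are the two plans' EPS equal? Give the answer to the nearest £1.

£1,247,585

Set EPS_A = EPS_B: (EBIT − £101,000)(1 − 0.32) ÷ 1,370,000 = (EBIT − £645,000)(1 − 0.32) ÷ 720,000.
The (1 − t) factor cancels: (EBIT − 101,000) × 720,000 = (EBIT − 645,000) × 1,370,000.
Solving, EBIT = (645,000·1,370,000 − 101,000·720,000) / (1,370,000 − 720,000) = 810,930,000,000 / 650,000 = 1,247,584.62.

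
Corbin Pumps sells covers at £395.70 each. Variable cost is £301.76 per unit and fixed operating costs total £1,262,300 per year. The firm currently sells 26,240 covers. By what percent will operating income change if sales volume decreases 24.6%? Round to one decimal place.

At 26,240 units, contribution = 26,240 × £93.94 = £2,464,985.60.
Operating income = contribution − fixed costs = £2,464,985.60 − £1,262,300 = £1,202,685.60.
Degree of operating leverage = £2,464,985.60 / £1,202,685.60 = 2.0496.
Operating income changes by 2.0496 × -24.6% = -50.4%.

-50.4%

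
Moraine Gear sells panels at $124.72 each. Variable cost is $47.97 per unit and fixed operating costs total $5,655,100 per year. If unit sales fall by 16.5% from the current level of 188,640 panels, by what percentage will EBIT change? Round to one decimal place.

At 188,640 units, contribution = 188,640 × $76.75 = $14,478,120.00.
Subtracting fixed costs: EBIT = $14,478,120.00 − $5,655,100 = $8,823,020.00.
DOL = contribution ÷ EBIT = $14,478,120.00 ÷ $8,823,020.00 = 1.6409.
%ΔEBIT = DOL × %ΔSales = 1.6409 × -16.5% = -27.1%.

-27.1%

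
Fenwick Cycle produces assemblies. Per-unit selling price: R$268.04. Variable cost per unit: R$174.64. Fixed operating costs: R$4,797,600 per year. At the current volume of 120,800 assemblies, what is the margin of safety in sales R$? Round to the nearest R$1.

Contribution margin per unit = R$268.04 − R$174.64 = R$93.40. Break-even units = R$4,797,600 ÷ R$93.40 = 51,366.17; break-even revenue = 51,366.17 × R$268.04 = R$13,768,187.41.
Current sales = 120,800 × R$268.04 = R$32,379,232.00.
Margin of safety = R$32,379,232.00 − R$13,768,187.41 = R$18,611,045.

R$18,611,045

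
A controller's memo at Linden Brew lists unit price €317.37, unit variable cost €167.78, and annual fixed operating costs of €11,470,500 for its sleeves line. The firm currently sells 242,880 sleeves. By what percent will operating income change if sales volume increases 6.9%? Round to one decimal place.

Total contribution margin = 242,880 × €149.59 = €36,332,419.20.
Operating income = contribution − fixed costs = €36,332,419.20 − €11,470,500 = €24,861,919.20.
DOL = contribution ÷ EBIT = €36,332,419.20 ÷ €24,861,919.20 = 1.4614.
%ΔEBIT = DOL × %ΔSales = 1.4614 × +6.9% = +10.1%.

+10.1%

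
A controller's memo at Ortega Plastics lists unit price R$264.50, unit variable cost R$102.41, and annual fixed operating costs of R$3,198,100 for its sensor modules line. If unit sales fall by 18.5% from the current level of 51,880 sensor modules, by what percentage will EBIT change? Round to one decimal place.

At 51,880 units, contribution = 51,880 × R$162.09 = R$8,409,229.20.
EBIT = R$8,409,229.20 − R$3,198,100 = R$5,211,129.20.
So DOL = total CM / EBIT = R$8,409,229.20 / R$5,211,129.20 = 1.6137.
So EBIT moves 1.6137 × (-18.5%) = -29.9%.

-29.9%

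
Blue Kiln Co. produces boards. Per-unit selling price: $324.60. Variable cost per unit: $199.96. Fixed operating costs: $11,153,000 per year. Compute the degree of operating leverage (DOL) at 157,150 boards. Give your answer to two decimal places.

Contribution at this volume is 157,150 × $124.64 = $19,587,176.00.
EBIT = $19,587,176.00 − $11,153,000 = $8,434,176.00.
Degree of operating leverage = $19,587,176.00 / $8,434,176.00 = 2.3224.

2.32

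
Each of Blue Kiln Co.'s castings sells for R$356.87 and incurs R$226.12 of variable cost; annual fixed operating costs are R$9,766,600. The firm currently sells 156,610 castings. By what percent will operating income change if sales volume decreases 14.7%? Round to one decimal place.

-28.1%

Total contribution margin = 156,610 × R$130.75 = R$20,476,757.50.
Operating income = contribution − fixed costs = R$20,476,757.50 − R$9,766,600 = R$10,710,157.50.
Degree of operating leverage = R$20,476,757.50 / R$10,710,157.50 = 1.9119.
Operating income changes by 1.9119 × -14.7% = -28.1%.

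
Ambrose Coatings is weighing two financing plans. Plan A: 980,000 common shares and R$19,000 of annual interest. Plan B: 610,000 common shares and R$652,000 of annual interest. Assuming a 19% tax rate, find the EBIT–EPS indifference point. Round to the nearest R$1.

At indifference, (EBIT − 19,000)(1 − t)/980,000 = (EBIT − 652,000)(1 − t)/610,000.
Cancelling (1 − t) and cross-multiplying: 610,000·(EBIT − 19,000) = 980,000·(EBIT − 652,000).
Solving, EBIT = (652,000·980,000 − 19,000·610,000) / (980,000 − 610,000) = 627,370,000,000 / 370,000 = 1,695,594.59.

R$1,695,595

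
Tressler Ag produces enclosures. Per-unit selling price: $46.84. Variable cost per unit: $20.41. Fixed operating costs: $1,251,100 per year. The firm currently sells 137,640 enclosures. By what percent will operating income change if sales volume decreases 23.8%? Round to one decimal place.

-36.3%

Total contribution margin = 137,640 × $26.43 = $3,637,825.20.
Subtracting fixed costs: EBIT = $3,637,825.20 − $1,251,100 = $2,386,725.20.
DOL = contribution ÷ EBIT = $3,637,825.20 ÷ $2,386,725.20 = 1.5242.
Operating income changes by 1.5242 × -23.8% = -36.3%.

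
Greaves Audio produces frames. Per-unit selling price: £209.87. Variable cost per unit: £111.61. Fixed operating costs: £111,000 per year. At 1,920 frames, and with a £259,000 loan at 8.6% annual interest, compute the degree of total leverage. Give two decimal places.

Total contribution margin = 1,920 × £98.26 = £188,659.20.
Subtracting fixed costs: EBIT = £188,659.20 − £111,000 = £77,659.20. Interest = £22,274.00.
DOL = £188,659.20 ÷ £77,659.20 = 2.4293; DFL = £77,659.20 ÷ £55,385.20 = 1.4022.
DCL = DOL × DFL = 2.4293 × 1.4022 = 3.4064.

3.41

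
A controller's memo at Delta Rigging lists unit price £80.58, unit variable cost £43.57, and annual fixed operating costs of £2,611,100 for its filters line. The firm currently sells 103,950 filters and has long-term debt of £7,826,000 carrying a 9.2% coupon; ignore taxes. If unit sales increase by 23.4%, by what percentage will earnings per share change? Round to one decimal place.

At 103,950 units, contribution = 103,950 × £37.01 = £3,847,189.50.
Subtracting fixed costs: EBIT = £3,847,189.50 − £2,611,100 = £1,236,089.50.
After interest of £719,992.00, pre-tax earnings = £516,097.50.
Degree of combined leverage = contribution ÷ (EBIT − I) = £3,847,189.50 ÷ £516,097.50 = 7.4544.
%ΔEPS = DCL × %ΔSales = 7.4544 × +23.4% = +174.4%.

+174.4%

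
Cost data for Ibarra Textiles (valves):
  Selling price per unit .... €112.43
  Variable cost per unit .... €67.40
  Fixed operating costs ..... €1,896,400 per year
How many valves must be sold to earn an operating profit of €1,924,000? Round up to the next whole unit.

Each unit contributes €112.43 − €67.40 = €45.03.
Need Q such that Q × €45.03 − €1,896,400 = €1,924,000, i.e. Q = €3,820,400 / €45.03 = 84,841.22 → 84,842.

84,842 valves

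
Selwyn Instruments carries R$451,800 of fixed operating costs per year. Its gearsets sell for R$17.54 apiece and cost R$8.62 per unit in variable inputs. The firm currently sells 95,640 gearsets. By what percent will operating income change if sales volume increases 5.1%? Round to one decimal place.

+10.8%

Total contribution margin = 95,640 × R$8.92 = R$853,108.80.
EBIT = R$853,108.80 − R$451,800 = R$401,308.80.
DOL = contribution ÷ EBIT = R$853,108.80 ÷ R$401,308.80 = 2.1258.
Operating income changes by 2.1258 × +5.1% = +10.8%.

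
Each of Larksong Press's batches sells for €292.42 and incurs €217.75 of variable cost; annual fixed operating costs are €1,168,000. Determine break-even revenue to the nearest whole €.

Contribution margin per unit = €292.42 − €217.75 = €74.67, a CM ratio of €74.67 ÷ €292.42 = 0.2554.
Break-even sales = FC ÷ CM ratio = €1,168,000 × €292.42 / €74.67 = €4,574,080.

€4,574,080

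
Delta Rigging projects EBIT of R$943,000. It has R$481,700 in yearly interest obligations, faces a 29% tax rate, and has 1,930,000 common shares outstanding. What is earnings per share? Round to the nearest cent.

Interest = R$481,700.00, so EBT = R$943,000 − R$481,700.00 = R$461,300.00.
After tax at 29%: net income = R$461,300.00 × 0.71 = R$327,523.00.
EPS = R$327,523.00 ÷ 1,930,000 = R$0.17.

R$0.17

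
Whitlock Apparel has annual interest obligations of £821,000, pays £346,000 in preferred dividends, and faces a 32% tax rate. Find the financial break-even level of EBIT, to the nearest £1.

£1,329,824

Preferred dividends are paid after tax, so their pre-tax equivalent is £346,000 ÷ (1 − 0.32) = £508,823.53.
EPS = 0 when EBIT covers interest plus the pre-tax preferred burden: £821,000 + £508,823.53 = £1,329,823.53.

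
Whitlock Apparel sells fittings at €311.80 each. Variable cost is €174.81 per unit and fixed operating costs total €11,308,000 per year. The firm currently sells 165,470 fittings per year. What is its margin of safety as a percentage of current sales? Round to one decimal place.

50.1%

Unit CM = price − variable cost = €311.80 − €174.81 = €136.99. Break-even units = €11,308,000 ÷ €136.99 = 82,546.17; break-even revenue = 82,546.17 × €311.80 = €25,737,896.20.
Actual sales revenue = 165,470 × €311.80 = €51,593,546.00.
Margin of safety = (€51,593,546.00 − €25,737,896.20) ÷ €51,593,546.00 = 50.1%.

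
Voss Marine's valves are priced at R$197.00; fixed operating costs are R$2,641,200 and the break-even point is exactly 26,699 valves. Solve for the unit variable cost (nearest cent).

Contribution per unit must be FC / Q = R$2,641,200 / 26,699 = R$98.9251.
Hence VC = price − CM = R$197.00 − R$98.9251 = R$98.07.

R$98.07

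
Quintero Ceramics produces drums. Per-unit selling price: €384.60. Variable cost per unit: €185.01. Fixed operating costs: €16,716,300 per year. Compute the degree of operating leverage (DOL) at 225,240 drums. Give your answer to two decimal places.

1.59

Total contribution margin = 225,240 × €199.59 = €44,955,651.60.
Subtracting fixed costs: EBIT = €44,955,651.60 − €16,716,300 = €28,239,351.60.
DOL = contribution ÷ EBIT = €44,955,651.60 ÷ €28,239,351.60 = 1.5920.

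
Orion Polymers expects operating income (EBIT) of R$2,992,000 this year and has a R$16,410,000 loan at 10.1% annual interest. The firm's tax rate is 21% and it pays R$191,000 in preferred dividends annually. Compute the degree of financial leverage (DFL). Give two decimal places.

Annual interest charges come to R$1,657,410.00.
Pre-tax preferred-dividend burden = R$191,000 ÷ (1 − 0.21) = R$241,772.15.
DFL = EBIT ÷ [EBIT − I − D_p/(1−t)] = R$2,992,000 ÷ [R$2,992,000 − R$1,657,410.00 − R$241,772.15] = R$2,992,000 ÷ R$1,092,817.85 = 2.7379.

2.74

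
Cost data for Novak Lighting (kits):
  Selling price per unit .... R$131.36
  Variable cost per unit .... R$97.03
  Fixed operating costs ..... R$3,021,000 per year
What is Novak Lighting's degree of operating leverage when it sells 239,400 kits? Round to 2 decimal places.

1.58

At 239,400 units, contribution = 239,400 × R$34.33 = R$8,218,602.00.
Subtracting fixed costs: EBIT = R$8,218,602.00 − R$3,021,000 = R$5,197,602.00.
DOL = contribution ÷ EBIT = R$8,218,602.00 ÷ R$5,197,602.00 = 1.5812.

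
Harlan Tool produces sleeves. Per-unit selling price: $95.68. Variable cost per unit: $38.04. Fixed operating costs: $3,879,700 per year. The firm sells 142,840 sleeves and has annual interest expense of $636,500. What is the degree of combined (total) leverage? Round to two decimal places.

2.21

Total contribution margin = 142,840 × $57.64 = $8,233,297.60.
Subtracting fixed costs: EBIT = $8,233,297.60 − $3,879,700 = $4,353,597.60. Interest = $636,500.00.
DOL = $8,233,297.60 ÷ $4,353,597.60 = 1.8911; DFL = $4,353,597.60 ÷ $3,717,097.60 = 1.1712.
DCL = DOL × DFL = 1.8911 × 1.1712 = 2.2149.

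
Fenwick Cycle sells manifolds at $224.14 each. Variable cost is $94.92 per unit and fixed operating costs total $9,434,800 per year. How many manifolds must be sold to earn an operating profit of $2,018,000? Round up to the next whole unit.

Contribution margin per unit = $224.14 − $94.92 = $129.22.
Need Q such that Q × $129.22 − $9,434,800 = $2,018,000, i.e. Q = $11,452,800 / $129.22 = 88,630.24 → 88,631.

88,631 manifolds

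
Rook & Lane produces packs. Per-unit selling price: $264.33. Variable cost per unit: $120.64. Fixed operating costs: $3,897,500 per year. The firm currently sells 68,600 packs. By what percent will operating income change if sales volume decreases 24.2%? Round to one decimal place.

-40.0%

Total contribution margin = 68,600 × $143.69 = $9,857,134.00.
EBIT = $9,857,134.00 − $3,897,500 = $5,959,634.00.
DOL = contribution ÷ EBIT = $9,857,134.00 ÷ $5,959,634.00 = 1.6540.
%ΔEBIT = DOL × %ΔSales = 1.6540 × -24.2% = -40.0%.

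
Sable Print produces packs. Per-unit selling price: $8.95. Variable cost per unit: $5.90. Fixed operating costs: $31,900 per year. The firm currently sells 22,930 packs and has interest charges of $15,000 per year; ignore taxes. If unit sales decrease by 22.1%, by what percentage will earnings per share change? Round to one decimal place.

-67.1%

Contribution at this volume is 22,930 × $3.05 = $69,936.50.
Operating income = contribution − fixed costs = $69,936.50 − $31,900 = $38,036.50.
Interest = $15,000.00, so EBIT − I = $23,036.50.
Degree of combined leverage = contribution ÷ (EBIT − I) = $69,936.50 ÷ $23,036.50 = 3.0359.
%ΔEPS = DCL × %ΔSales = 3.0359 × -22.1% = -67.1%.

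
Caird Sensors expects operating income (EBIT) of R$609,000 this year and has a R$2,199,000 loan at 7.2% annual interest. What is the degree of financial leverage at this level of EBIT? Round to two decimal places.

Interest = R$158,328.00.
DFL = EBIT ÷ (EBIT − I) = R$609,000 ÷ (R$609,000 − R$158,328.00) = R$609,000 ÷ R$450,672.00 = 1.3513.

1.35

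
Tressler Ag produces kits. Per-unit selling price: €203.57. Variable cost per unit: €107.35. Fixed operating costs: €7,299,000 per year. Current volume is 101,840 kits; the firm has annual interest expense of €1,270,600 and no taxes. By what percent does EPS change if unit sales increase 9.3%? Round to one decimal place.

Total contribution margin = 101,840 × €96.22 = €9,799,044.80.
Operating income = contribution − fixed costs = €9,799,044.80 − €7,299,000 = €2,500,044.80.
Interest = €1,270,600.00, so EBIT − I = €1,229,444.80.
Degree of combined leverage = contribution ÷ (EBIT − I) = €9,799,044.80 ÷ €1,229,444.80 = 7.9703.
%ΔEPS = DCL × %ΔSales = 7.9703 × +9.3% = +74.1%.

+74.1%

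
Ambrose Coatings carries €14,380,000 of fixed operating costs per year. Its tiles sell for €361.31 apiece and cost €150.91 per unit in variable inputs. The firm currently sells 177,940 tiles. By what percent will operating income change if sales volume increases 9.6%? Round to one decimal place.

Total contribution margin = 177,940 × €210.40 = €37,438,576.00.
EBIT = €37,438,576.00 − €14,380,000 = €23,058,576.00.
So DOL = total CM / EBIT = €37,438,576.00 / €23,058,576.00 = 1.6236.
Operating income changes by 1.6236 × +9.6% = +15.6%.

+15.6%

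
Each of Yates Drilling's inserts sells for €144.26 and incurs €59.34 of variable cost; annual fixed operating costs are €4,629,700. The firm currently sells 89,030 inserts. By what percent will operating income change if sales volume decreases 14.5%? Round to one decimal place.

-37.4%

At 89,030 units, contribution = 89,030 × €84.92 = €7,560,427.60.
Subtracting fixed costs: EBIT = €7,560,427.60 − €4,629,700 = €2,930,727.60.
Degree of operating leverage = €7,560,427.60 / €2,930,727.60 = 2.5797.
%ΔEBIT = DOL × %ΔSales = 2.5797 × -14.5% = -37.4%.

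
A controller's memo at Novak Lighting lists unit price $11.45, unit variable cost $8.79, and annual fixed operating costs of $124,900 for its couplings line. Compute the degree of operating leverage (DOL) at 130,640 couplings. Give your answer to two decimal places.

1.56

Contribution at this volume is 130,640 × $2.66 = $347,502.40.
Operating income = contribution − fixed costs = $347,502.40 − $124,900 = $222,602.40.
DOL = contribution ÷ EBIT = $347,502.40 ÷ $222,602.40 = 1.5611.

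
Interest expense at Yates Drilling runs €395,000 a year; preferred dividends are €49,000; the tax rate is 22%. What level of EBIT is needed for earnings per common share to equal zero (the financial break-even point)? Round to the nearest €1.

Preferred dividends are paid after tax, so their pre-tax equivalent is €49,000 ÷ (1 − 0.22) = €62,820.51.
Financial break-even EBIT = interest + D_p ÷ (1 − t) = €395,000 + €62,820.51 = €457,820.51.

€457,821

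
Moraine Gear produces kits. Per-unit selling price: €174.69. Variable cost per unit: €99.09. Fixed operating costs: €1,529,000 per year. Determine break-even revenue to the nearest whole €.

€3,533,082

CM per unit = €174.69 − €99.09 = €75.60; CM ratio = €75.60 / €174.69 = 0.4328.
Break-even sales = FC ÷ CM ratio = €1,529,000 × €174.69 / €75.60 = €3,533,082.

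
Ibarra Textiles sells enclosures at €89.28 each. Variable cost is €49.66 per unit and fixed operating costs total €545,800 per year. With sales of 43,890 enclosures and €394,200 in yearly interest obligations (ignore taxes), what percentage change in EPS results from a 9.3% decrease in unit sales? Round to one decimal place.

-20.2%

Total contribution margin = 43,890 × €39.62 = €1,738,921.80.
Operating income = contribution − fixed costs = €1,738,921.80 − €545,800 = €1,193,121.80.
After interest of €394,200.00, pre-tax earnings = €798,921.80.
Degree of combined leverage = contribution ÷ (EBIT − I) = €1,738,921.80 ÷ €798,921.80 = 2.1766.
%ΔEPS = DCL × %ΔSales = 2.1766 × -9.3% = -20.2%.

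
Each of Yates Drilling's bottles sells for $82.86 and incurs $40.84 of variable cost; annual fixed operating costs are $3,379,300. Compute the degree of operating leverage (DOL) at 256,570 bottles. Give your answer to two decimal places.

1.46

At 256,570 units, contribution = 256,570 × $42.02 = $10,781,071.40.
Operating income = contribution − fixed costs = $10,781,071.40 − $3,379,300 = $7,401,771.40.
Degree of operating leverage = $10,781,071.40 / $7,401,771.40 = 1.4566.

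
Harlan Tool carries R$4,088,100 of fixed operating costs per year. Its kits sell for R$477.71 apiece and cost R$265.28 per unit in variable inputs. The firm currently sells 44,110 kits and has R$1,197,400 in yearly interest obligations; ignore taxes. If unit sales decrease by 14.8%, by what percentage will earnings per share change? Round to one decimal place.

-34.0%

Total contribution margin = 44,110 × R$212.43 = R$9,370,287.30.
Subtracting fixed costs: EBIT = R$9,370,287.30 − R$4,088,100 = R$5,282,187.30.
Interest = R$1,197,400.00, so EBIT − I = R$4,084,787.30.
DCL = total CM / (EBIT − I) = R$9,370,287.30 / R$4,084,787.30 = 2.2939.
EPS therefore changes by 2.2939 × (-14.8%) = -34.0%.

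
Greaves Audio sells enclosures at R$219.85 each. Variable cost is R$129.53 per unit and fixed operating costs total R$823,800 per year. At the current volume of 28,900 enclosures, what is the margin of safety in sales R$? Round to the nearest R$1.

R$4,348,434

Contribution margin per unit = R$219.85 − R$129.53 = R$90.32. Break-even units = R$823,800 ÷ R$90.32 = 9,120.90; break-even revenue = 9,120.90 × R$219.85 = R$2,005,230.62.
Current sales = 28,900 × R$219.85 = R$6,353,665.00.
Margin of safety = R$6,353,665.00 − R$2,005,230.62 = R$4,348,434.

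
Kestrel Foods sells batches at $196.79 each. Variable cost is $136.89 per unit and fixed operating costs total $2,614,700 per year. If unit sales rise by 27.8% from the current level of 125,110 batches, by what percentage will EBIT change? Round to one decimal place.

Contribution at this volume is 125,110 × $59.90 = $7,494,089.00.
Subtracting fixed costs: EBIT = $7,494,089.00 − $2,614,700 = $4,879,389.00.
Degree of operating leverage = $7,494,089.00 / $4,879,389.00 = 1.5359.
So EBIT moves 1.5359 × (+27.8%) = +42.7%.

+42.7%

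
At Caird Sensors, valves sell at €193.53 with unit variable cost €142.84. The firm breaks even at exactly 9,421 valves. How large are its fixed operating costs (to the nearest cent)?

€477,550.49

Contribution margin per unit = €193.53 − €142.84 = €50.69.
Fixed costs = break-even units × CM = 9,421 × €50.69 = €477,550.49.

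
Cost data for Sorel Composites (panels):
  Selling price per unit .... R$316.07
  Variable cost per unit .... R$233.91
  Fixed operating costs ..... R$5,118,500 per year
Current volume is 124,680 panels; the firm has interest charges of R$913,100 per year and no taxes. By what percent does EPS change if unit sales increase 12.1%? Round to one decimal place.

Contribution at this volume is 124,680 × R$82.16 = R$10,243,708.80.
EBIT = R$10,243,708.80 − R$5,118,500 = R$5,125,208.80.
After interest of R$913,100.00, pre-tax earnings = R$4,212,108.80.
Degree of combined leverage = contribution ÷ (EBIT − I) = R$10,243,708.80 ÷ R$4,212,108.80 = 2.4320.
EPS therefore changes by 2.4320 × (+12.1%) = +29.4%.

+29.4%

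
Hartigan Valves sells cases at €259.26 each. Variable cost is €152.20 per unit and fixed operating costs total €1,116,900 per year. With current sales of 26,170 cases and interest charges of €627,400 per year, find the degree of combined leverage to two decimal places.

At 26,170 units, contribution = 26,170 × €107.06 = €2,801,760.20.
Operating income = contribution − fixed costs = €2,801,760.20 − €1,116,900 = €1,684,860.20. Interest = €627,400.00.
DOL = €2,801,760.20 ÷ €1,684,860.20 = 1.6629; DFL = €1,684,860.20 ÷ €1,057,460.20 = 1.5933.
DCL = DOL × DFL = 1.6629 × 1.5933 = 2.6495.

2.65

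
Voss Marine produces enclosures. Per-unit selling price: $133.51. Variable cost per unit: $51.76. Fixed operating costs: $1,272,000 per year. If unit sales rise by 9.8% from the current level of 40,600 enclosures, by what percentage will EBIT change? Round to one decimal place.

+15.9%

Total contribution margin = 40,600 × $81.75 = $3,319,050.00.
Operating income = contribution − fixed costs = $3,319,050.00 − $1,272,000 = $2,047,050.00.
So DOL = total CM / EBIT = $3,319,050.00 / $2,047,050.00 = 1.6214.
%ΔEBIT = DOL × %ΔSales = 1.6214 × +9.8% = +15.9%.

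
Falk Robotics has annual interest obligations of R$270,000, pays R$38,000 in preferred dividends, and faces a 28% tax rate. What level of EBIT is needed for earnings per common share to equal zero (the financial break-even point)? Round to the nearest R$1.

R$322,778

Grossing the preferred dividend up to pre-tax terms: R$38,000 / (1 − 0.28) = R$52,777.78.
Financial break-even EBIT = interest + D_p ÷ (1 − t) = R$270,000 + R$52,777.78 = R$322,777.78.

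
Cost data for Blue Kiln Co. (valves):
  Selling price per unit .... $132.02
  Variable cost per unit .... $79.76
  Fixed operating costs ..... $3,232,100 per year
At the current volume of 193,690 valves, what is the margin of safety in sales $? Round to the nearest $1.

Contribution margin per unit = $132.02 − $79.76 = $52.26. Break-even units = $3,232,100 ÷ $52.26 = 61,846.54; break-even revenue = 61,846.54 × $132.02 = $8,164,979.76.
Actual sales revenue = 193,690 × $132.02 = $25,570,953.80.
Margin of safety = $25,570,953.80 − $8,164,979.76 = $17,405,974.

$17,405,974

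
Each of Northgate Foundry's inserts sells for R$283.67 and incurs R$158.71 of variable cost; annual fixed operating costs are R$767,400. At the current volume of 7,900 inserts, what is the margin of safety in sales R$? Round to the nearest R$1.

R$498,929

Each unit contributes R$283.67 − R$158.71 = R$124.96. Break-even units = R$767,400 ÷ R$124.96 = 6,141.17; break-even revenue = 6,141.17 × R$283.67 = R$1,742,064.32.
Actual sales revenue = 7,900 × R$283.67 = R$2,240,993.00.
Margin of safety = R$2,240,993.00 − R$1,742,064.32 = R$498,929.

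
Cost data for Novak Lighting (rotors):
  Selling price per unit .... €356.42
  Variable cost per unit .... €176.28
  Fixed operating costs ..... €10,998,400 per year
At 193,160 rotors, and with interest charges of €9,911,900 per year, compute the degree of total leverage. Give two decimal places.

2.51

Total contribution margin = 193,160 × €180.14 = €34,795,842.40.
Operating income = contribution − fixed costs = €34,795,842.40 − €10,998,400 = €23,797,442.40. Interest = €9,911,900.00, so EBIT − I = €13,885,542.40.
Degree of total leverage = total CM / (EBIT − interest) = €34,795,842.40 / €13,885,542.40 = 2.5059.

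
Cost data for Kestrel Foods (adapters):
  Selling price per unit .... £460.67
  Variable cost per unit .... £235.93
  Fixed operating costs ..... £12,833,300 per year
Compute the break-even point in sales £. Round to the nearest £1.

£26,305,581

Contribution margin per unit = £460.67 − £235.93 = £224.74, a CM ratio of £224.74 ÷ £460.67 = 0.4879.
Break-even sales = FC ÷ CM ratio = £12,833,300 × £460.67 / £224.74 = £26,305,581.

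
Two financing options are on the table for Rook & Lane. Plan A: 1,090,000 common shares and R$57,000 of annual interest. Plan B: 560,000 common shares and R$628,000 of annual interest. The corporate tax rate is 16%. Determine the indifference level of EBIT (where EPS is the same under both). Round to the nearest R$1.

R$1,231,321

At indifference, (EBIT − 57,000)(1 − t)/1,090,000 = (EBIT − 628,000)(1 − t)/560,000.
The (1 − t) factor cancels: (EBIT − 57,000) × 560,000 = (EBIT − 628,000) × 1,090,000.
EBIT × (1,090,000 − 560,000) = 628,000 × 1,090,000 − 57,000 × 560,000 = 652,600,000,000, so EBIT = 652,600,000,000 ÷ 530,000 = 1,231,320.75.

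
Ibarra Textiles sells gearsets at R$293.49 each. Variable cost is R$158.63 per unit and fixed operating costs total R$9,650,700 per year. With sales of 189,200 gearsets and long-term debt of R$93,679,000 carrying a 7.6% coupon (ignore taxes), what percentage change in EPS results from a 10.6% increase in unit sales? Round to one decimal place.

+30.9%

Total contribution margin = 189,200 × R$134.86 = R$25,515,512.00.
Operating income = contribution − fixed costs = R$25,515,512.00 − R$9,650,700 = R$15,864,812.00.
Interest = R$7,119,604.00, so EBIT − I = R$8,745,208.00.
Degree of combined leverage = contribution ÷ (EBIT − I) = R$25,515,512.00 ÷ R$8,745,208.00 = 2.9177.
%ΔEPS = DCL × %ΔSales = 2.9177 × +10.6% = +30.9%.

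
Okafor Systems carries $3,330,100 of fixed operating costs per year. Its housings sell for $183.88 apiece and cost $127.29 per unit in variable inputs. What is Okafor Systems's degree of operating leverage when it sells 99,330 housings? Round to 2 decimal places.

Total contribution margin = 99,330 × $56.59 = $5,621,084.70.
Subtracting fixed costs: EBIT = $5,621,084.70 − $3,330,100 = $2,290,984.70.
Degree of operating leverage = $5,621,084.70 / $2,290,984.70 = 2.4536.

2.45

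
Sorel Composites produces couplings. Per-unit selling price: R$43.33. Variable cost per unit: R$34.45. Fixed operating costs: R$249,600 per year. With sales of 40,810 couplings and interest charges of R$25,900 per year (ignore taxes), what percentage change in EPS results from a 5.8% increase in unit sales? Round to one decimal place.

Total contribution margin = 40,810 × R$8.88 = R$362,392.80.
EBIT = R$362,392.80 − R$249,600 = R$112,792.80.
After interest of R$25,900.00, pre-tax earnings = R$86,892.80.
DCL = total CM / (EBIT − I) = R$362,392.80 / R$86,892.80 = 4.1706.
EPS therefore changes by 4.1706 × (+5.8%) = +24.2%.

+24.2%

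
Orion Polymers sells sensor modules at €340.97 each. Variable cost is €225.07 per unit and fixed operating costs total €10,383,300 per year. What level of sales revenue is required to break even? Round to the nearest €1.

CM per unit = €340.97 − €225.07 = €115.90; CM ratio = €115.90 / €340.97 = 0.3399.
Break-even sales = FC ÷ CM ratio = €10,383,300 × €340.97 / €115.90 = €30,546,970.

€30,546,970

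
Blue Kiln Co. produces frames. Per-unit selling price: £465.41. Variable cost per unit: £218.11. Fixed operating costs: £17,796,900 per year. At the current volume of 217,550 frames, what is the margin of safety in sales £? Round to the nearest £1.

Unit CM = price − variable cost = £465.41 − £218.11 = £247.30. Break-even units = £17,796,900 ÷ £247.30 = 71,964.82; break-even revenue = 71,964.82 × £465.41 = £33,493,146.90.
Current sales = 217,550 × £465.41 = £101,249,945.50.
Margin of safety = £101,249,945.50 − £33,493,146.90 = £67,756,799.

£67,756,799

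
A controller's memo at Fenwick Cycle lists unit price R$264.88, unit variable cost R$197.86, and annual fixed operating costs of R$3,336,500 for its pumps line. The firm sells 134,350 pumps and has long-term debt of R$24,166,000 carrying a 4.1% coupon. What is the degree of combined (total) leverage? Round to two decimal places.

Total contribution margin = 134,350 × R$67.02 = R$9,004,137.00.
Subtracting fixed costs: EBIT = R$9,004,137.00 − R$3,336,500 = R$5,667,637.00. Interest = R$990,806.00, so EBIT − I = R$4,676,831.00.
DCL = contribution ÷ (EBIT − I) = R$9,004,137.00 ÷ R$4,676,831.00 = 1.9253.

1.93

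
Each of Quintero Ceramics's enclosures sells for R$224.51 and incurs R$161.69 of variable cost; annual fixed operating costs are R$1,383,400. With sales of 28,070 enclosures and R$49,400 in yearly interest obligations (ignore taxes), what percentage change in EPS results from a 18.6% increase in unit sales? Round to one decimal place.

+99.2%

Total contribution margin = 28,070 × R$62.82 = R$1,763,357.40.
Subtracting fixed costs: EBIT = R$1,763,357.40 − R$1,383,400 = R$379,957.40.
Interest = R$49,400.00, so EBIT − I = R$330,557.40.
DCL = total CM / (EBIT − I) = R$1,763,357.40 / R$330,557.40 = 5.3345.
EPS therefore changes by 5.3345 × (+18.6%) = +99.2%.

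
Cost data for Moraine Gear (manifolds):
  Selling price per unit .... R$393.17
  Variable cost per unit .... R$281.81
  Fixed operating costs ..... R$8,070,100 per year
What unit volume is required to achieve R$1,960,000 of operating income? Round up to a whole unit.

Each unit contributes R$393.17 − R$281.81 = R$111.36.
Required volume = (fixed costs + target profit) ÷ CM = (R$8,070,100 + R$1,960,000) ÷ R$111.36 = 90,069.15, so 90,070 manifolds.

90,070 manifolds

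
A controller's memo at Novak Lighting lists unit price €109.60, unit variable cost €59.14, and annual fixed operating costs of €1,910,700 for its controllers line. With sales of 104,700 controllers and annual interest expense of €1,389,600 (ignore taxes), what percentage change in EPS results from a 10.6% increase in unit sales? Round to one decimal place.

Total contribution margin = 104,700 × €50.46 = €5,283,162.00.
EBIT = €5,283,162.00 − €1,910,700 = €3,372,462.00.
Interest = €1,389,600.00, so EBIT − I = €1,982,862.00.
DCL = total CM / (EBIT − I) = €5,283,162.00 / €1,982,862.00 = 2.6644.
EPS therefore changes by 2.6644 × (+10.6%) = +28.2%.

+28.2%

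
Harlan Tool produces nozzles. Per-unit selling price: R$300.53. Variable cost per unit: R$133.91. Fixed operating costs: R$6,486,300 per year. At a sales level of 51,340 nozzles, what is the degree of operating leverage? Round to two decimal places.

Contribution at this volume is 51,340 × R$166.62 = R$8,554,270.80.
EBIT = R$8,554,270.80 − R$6,486,300 = R$2,067,970.80.
Degree of operating leverage = R$8,554,270.80 / R$2,067,970.80 = 4.1366.

4.14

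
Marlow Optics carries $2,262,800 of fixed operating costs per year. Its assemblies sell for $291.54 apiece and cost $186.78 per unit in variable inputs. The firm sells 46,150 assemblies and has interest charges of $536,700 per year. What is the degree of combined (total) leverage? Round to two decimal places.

2.38

At 46,150 units, contribution = 46,150 × $104.76 = $4,834,674.00.
Operating income = contribution − fixed costs = $4,834,674.00 − $2,262,800 = $2,571,874.00. Interest = $536,700.00, so EBIT − I = $2,035,174.00.
Degree of total leverage = total CM / (EBIT − interest) = $4,834,674.00 / $2,035,174.00 = 2.3756.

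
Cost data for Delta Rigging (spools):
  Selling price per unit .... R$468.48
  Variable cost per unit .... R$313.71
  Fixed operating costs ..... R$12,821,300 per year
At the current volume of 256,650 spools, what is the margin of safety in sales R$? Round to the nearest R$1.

R$81,426,045

Each unit contributes R$468.48 − R$313.71 = R$154.77. Break-even units = R$12,821,300 ÷ R$154.77 = 82,840.99; break-even revenue = 82,840.99 × R$468.48 = R$38,809,346.93.
Current sales = 256,650 × R$468.48 = R$120,235,392.00.
Margin of safety = R$120,235,392.00 − R$38,809,346.93 = R$81,426,045.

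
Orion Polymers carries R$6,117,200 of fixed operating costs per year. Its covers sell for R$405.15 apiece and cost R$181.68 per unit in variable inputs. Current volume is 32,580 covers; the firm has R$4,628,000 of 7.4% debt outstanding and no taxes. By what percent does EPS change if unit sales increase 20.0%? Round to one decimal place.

At 32,580 units, contribution = 32,580 × R$223.47 = R$7,280,652.60.
EBIT = R$7,280,652.60 − R$6,117,200 = R$1,163,452.60.
After interest of R$342,472.00, pre-tax earnings = R$820,980.60.
Degree of combined leverage = contribution ÷ (EBIT − I) = R$7,280,652.60 ÷ R$820,980.60 = 8.8682.
%ΔEPS = DCL × %ΔSales = 8.8682 × +20.0% = +177.4%.

+177.4%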